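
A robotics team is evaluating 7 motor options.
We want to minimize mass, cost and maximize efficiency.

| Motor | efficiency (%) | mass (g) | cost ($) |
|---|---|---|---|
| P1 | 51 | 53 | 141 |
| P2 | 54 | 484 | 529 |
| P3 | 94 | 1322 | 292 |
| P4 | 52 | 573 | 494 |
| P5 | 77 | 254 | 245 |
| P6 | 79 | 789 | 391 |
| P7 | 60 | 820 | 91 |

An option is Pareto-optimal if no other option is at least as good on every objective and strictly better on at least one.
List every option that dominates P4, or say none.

P5: efficiency 77≥52, mass 254≤573, cost 245≤494 — dominates P4.
Others (P1, P2, P3, P6, P7) are each worse than P4 on at least one objective.

P5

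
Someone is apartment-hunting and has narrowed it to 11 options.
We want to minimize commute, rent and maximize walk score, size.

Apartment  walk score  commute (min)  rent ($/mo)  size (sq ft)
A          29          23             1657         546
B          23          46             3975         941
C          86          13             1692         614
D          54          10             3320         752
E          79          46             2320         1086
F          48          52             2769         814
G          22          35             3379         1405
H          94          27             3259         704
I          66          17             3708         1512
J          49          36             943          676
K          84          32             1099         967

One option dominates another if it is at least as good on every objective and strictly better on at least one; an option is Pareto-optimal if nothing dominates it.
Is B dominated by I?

I vs B: walk score 66≥23, commute 17≤46, rent 3708≤3975, size 1512≥941 — I is at least as good on every objective with at least one strict improvement.

Yes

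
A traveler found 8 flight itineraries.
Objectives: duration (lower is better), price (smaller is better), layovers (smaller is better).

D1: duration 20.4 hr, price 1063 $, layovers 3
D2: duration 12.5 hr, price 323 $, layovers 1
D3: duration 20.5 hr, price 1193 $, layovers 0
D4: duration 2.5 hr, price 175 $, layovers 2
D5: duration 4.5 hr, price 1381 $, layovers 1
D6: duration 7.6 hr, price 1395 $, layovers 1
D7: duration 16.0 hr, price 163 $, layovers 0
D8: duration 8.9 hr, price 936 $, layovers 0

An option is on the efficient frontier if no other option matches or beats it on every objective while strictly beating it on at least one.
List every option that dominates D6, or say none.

D5: duration 4.5≤7.6, price 1381≤1395, layovers 1≤1 — dominates D6.
Others (D1, D2, D3, D4, D7, D8) are each worse than D6 on at least one objective.

D5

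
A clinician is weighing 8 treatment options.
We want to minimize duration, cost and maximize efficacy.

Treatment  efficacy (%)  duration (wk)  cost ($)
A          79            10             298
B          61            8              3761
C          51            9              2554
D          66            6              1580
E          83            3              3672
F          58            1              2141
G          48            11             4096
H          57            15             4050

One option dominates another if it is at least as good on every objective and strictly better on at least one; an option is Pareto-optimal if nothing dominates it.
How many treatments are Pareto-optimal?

4

A: not dominated (best cost).
B: dominated by D (efficacy 66≥61, duration 6≤8, cost 1580≤3761).
C: dominated by D (efficacy 66≥51, duration 6≤9, cost 1580≤2554).
D: not dominated.
E: not dominated (best efficacy).
F: not dominated (best duration).
G: dominated by A (efficacy 79≥48, duration 10≤11, cost 298≤4096).
H: dominated by A (efficacy 79≥57, duration 10≤15, cost 298≤4050).
Pareto-optimal: A, D, E, F → 4.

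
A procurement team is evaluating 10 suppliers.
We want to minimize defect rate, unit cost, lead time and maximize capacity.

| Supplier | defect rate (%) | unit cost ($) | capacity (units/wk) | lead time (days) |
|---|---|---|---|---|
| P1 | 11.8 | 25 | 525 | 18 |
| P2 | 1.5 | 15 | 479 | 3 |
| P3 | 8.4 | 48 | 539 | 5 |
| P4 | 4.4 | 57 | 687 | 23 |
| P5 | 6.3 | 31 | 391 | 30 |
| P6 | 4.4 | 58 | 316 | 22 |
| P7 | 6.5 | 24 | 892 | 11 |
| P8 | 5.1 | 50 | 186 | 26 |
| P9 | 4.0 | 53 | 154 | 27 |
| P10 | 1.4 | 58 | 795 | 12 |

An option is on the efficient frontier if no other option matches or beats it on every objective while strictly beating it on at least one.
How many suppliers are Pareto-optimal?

5

P1: dominated by P7 (defect rate 6.5≤11.8, unit cost 24≤25, capacity 892≥525, lead time 11≤18).
P2: not dominated (best unit cost).
P3: not dominated.
P4: not dominated.
P5: dominated by P2 (defect rate 1.5≤6.3, unit cost 15≤31, capacity 479≥391, lead time 3≤30).
P6: dominated by P2 (defect rate 1.5≤4.4, unit cost 15≤58, capacity 479≥316, lead time 3≤22).
P7: not dominated (best capacity).
P8: dominated by P2 (defect rate 1.5≤5.1, unit cost 15≤50, capacity 479≥186, lead time 3≤26).
P9: dominated by P2 (defect rate 1.5≤4.0, unit cost 15≤53, capacity 479≥154, lead time 3≤27).
P10: not dominated (best defect rate).
Pareto-optimal: P2, P3, P4, P7, P10 → 5.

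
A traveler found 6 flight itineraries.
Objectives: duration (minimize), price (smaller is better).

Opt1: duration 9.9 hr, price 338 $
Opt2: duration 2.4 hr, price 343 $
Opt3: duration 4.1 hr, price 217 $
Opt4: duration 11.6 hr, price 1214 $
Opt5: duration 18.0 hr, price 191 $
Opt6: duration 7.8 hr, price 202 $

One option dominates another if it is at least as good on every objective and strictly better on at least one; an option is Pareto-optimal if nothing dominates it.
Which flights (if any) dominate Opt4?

Opt1: duration 9.9≤11.6, price 338≤1214 — dominates Opt4.
Opt2: duration 2.4≤11.6, price 343≤1214 — dominates Opt4.
Opt3: duration 4.1≤11.6, price 217≤1214 — dominates Opt4.
Opt6: duration 7.8≤11.6, price 202≤1214 — dominates Opt4.
Others (Opt5) are each worse than Opt4 on at least one objective.

Opt1, Opt2, Opt3, Opt6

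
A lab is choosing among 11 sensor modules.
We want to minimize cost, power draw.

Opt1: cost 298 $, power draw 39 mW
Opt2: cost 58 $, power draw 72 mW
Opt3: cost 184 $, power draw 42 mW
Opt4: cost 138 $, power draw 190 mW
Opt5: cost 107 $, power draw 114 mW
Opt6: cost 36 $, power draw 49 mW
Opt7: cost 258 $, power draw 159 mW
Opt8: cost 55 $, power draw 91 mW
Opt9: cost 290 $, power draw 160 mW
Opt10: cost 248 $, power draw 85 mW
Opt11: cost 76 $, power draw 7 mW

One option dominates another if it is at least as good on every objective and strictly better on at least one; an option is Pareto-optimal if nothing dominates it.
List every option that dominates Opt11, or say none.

none

Opt1: worse on cost (298 vs 76).
Opt2: worse on power draw (72 vs 7).
Opt3: worse on cost (184 vs 76).
Opt4: worse on cost (138 vs 76).
Opt5: worse on cost (107 vs 76).
Opt6: worse on power draw (49 vs 7).
Opt7: worse on cost (258 vs 76).
Opt8: worse on power draw (91 vs 7).
Opt9: worse on cost (290 vs 76).
Opt10: worse on cost (248 vs 76).
No option dominates Opt11.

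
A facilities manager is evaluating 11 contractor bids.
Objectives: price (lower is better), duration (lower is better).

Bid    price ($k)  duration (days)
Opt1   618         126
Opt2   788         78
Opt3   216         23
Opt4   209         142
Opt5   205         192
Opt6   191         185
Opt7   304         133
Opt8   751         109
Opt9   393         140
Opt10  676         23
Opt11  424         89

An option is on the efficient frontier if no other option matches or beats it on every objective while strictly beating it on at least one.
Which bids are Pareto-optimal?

Opt1: dominated by Opt3 (price 216≤618, duration 23≤126).
Opt2: dominated by Opt3 (price 216≤788, duration 23≤78).
Opt3: not dominated.
Opt4: not dominated.
Opt5: dominated by Opt6 (price 191≤205, duration 185≤192).
Opt6: not dominated (best price).
Opt7: dominated by Opt3 (price 216≤304, duration 23≤133).
Opt8: dominated by Opt3 (price 216≤751, duration 23≤109).
Opt9: dominated by Opt3 (price 216≤393, duration 23≤140).
Opt10: dominated by Opt3 (price 216≤676, duration 23≤23).
Opt11: dominated by Opt3 (price 216≤424, duration 23≤89).

Opt3, Opt4, Opt6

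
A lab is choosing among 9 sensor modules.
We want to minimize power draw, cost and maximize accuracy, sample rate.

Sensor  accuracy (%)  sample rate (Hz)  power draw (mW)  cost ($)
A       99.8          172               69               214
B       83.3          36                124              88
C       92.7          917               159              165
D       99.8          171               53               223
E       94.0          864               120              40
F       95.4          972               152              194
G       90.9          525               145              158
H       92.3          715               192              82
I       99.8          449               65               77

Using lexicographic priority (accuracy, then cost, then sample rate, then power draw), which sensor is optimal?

I

First maximize accuracy: best is 99.8, kept {A, D, I}.
Then minimize cost: best is 77, kept {I}.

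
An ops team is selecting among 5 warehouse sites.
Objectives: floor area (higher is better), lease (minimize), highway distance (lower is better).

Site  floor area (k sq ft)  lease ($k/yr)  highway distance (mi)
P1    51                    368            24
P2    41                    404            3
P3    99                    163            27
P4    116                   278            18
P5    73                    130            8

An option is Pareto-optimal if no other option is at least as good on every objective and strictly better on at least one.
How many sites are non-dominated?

P1: dominated by P4 (floor area 116≥51, lease 278≤368, highway distance 18≤24).
P2: not dominated (best highway distance).
P3: not dominated.
P4: not dominated (best floor area).
P5: not dominated (best lease).
Pareto-optimal: P2, P3, P4, P5 → 4.

4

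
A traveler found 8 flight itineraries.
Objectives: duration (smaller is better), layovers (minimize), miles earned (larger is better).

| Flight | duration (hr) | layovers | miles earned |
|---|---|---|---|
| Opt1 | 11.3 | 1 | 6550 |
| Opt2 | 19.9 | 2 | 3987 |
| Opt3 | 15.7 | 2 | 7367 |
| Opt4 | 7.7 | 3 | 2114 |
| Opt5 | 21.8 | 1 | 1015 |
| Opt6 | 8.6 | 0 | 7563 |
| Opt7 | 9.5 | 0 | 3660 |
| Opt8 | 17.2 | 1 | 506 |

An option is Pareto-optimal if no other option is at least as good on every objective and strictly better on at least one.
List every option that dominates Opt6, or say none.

none

Opt1: worse on duration (11.3 vs 8.6).
Opt2: worse on duration (19.9 vs 8.6).
Opt3: worse on duration (15.7 vs 8.6).
Opt4: worse on layovers (3 vs 0).
Opt5: worse on duration (21.8 vs 8.6).
Opt7: worse on duration (9.5 vs 8.6).
Opt8: worse on duration (17.2 vs 8.6).
No option dominates Opt6.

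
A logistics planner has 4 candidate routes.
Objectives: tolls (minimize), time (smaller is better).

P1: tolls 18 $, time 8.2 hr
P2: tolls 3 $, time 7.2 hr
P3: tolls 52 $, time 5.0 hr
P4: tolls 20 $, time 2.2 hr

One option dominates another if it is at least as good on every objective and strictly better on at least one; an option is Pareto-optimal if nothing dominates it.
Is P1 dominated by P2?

P2 vs P1: tolls 3≤18, time 7.2≤8.2 — P2 is at least as good on every objective with at least one strict improvement.

Yes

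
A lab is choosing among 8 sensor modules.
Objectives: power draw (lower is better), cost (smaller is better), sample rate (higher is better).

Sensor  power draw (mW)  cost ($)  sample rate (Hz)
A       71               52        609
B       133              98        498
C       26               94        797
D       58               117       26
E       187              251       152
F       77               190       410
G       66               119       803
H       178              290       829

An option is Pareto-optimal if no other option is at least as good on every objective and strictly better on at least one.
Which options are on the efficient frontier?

A: not dominated (best cost).
B: dominated by A (power draw 71≤133, cost 52≤98, sample rate 609≥498).
C: not dominated (best power draw).
D: dominated by C (power draw 26≤58, cost 94≤117, sample rate 797≥26).
E: dominated by A (power draw 71≤187, cost 52≤251, sample rate 609≥152).
F: dominated by A (power draw 71≤77, cost 52≤190, sample rate 609≥410).
G: not dominated.
H: not dominated (best sample rate).

A, C, G, H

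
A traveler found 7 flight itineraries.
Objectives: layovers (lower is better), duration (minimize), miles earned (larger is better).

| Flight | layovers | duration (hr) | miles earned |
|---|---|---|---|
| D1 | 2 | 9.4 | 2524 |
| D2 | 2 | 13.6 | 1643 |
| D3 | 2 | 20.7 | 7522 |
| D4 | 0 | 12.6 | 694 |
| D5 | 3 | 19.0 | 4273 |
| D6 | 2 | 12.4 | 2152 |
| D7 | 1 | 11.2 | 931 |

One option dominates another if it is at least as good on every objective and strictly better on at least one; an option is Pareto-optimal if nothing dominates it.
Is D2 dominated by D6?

D6 vs D2: layovers 2≤2, duration 12.4≤13.6, miles earned 2152≥1643 — D6 is at least as good on every objective with at least one strict improvement.

Yes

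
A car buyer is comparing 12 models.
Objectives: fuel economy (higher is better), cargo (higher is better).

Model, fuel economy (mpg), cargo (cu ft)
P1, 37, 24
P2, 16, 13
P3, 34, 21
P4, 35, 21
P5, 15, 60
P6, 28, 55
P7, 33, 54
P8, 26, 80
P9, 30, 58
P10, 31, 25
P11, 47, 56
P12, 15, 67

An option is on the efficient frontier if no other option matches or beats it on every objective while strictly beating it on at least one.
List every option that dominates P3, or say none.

P1, P4, P11

P1: fuel economy 37≥34, cargo 24≥21 — dominates P3.
P4: fuel economy 35≥34, cargo 21≥21 — dominates P3.
P11: fuel economy 47≥34, cargo 56≥21 — dominates P3.
Others (P2, P5, P6, P7, P8, P9, P10, P12) are each worse than P3 on at least one objective.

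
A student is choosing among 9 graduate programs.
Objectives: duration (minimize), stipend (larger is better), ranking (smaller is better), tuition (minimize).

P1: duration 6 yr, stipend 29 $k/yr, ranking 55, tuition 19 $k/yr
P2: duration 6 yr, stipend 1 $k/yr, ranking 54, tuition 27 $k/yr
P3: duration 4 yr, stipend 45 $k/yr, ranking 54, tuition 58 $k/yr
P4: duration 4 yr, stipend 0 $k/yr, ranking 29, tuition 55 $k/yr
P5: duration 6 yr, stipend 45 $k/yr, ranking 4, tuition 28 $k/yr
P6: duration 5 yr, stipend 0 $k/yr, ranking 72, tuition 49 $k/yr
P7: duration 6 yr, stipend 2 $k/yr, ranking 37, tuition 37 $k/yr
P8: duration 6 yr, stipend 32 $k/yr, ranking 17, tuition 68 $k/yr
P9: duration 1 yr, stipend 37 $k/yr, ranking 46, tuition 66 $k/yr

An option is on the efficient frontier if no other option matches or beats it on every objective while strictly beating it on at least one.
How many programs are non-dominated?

P1: not dominated (best tuition).
P2: not dominated.
P3: not dominated.
P4: not dominated.
P5: not dominated (best ranking).
P6: not dominated.
P7: dominated by P5 (duration 6≤6, stipend 45≥2, ranking 4≤37, tuition 28≤37).
P8: dominated by P5 (duration 6≤6, stipend 45≥32, ranking 4≤17, tuition 28≤68).
P9: not dominated (best duration).
Pareto-optimal: P1, P2, P3, P4, P5, P6, P9 → 7.

7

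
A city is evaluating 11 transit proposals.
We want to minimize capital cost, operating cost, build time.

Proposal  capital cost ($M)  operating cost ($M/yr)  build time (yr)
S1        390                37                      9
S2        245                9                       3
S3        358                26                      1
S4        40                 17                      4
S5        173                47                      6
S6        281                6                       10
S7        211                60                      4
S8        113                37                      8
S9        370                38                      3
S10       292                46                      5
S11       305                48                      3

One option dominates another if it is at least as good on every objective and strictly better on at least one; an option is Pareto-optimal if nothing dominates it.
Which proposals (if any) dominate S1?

S2, S3, S4, S8

S2: capital cost 245≤390, operating cost 9≤37, build time 3≤9 — dominates S1.
S3: capital cost 358≤390, operating cost 26≤37, build time 1≤9 — dominates S1.
S4: capital cost 40≤390, operating cost 17≤37, build time 4≤9 — dominates S1.
S8: capital cost 113≤390, operating cost 37≤37, build time 8≤9 — dominates S1.
Others (S5, S6, S7, S9, S10, S11) are each worse than S1 on at least one objective.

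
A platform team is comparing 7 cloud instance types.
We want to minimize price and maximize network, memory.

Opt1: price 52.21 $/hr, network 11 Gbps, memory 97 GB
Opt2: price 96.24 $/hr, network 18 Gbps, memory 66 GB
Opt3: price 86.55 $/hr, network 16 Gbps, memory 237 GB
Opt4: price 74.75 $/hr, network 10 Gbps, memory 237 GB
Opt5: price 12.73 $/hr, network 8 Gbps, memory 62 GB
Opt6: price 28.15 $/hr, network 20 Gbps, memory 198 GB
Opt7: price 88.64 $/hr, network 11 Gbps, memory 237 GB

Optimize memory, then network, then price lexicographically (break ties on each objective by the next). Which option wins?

First maximize memory: best is 237, kept {Opt3, Opt4, Opt7}.
Then maximize network: best is 16, kept {Opt3}.

Opt3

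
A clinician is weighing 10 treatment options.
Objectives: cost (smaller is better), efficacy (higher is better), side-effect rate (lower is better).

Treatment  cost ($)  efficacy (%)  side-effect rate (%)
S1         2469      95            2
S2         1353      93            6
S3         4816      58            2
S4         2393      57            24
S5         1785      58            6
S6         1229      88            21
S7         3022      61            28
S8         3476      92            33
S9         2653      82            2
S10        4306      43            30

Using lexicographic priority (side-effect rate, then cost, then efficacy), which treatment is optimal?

First minimize side-effect rate: best is 2, kept {S1, S3, S9}.
Then minimize cost: best is 2469, kept {S1}.

S1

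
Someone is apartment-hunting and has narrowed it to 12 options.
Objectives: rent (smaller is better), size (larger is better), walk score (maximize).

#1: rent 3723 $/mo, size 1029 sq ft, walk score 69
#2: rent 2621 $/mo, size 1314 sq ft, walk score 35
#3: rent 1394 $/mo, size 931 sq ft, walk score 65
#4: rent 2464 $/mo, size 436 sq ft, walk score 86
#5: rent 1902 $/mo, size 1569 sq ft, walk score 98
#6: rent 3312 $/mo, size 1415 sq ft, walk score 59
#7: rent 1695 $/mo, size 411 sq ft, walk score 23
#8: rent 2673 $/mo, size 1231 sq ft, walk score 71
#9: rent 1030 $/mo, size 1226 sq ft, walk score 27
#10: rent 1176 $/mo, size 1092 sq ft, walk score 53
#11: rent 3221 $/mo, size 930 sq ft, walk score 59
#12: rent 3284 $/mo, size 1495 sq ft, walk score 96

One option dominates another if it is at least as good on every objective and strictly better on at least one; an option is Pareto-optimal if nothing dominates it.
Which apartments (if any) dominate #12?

#5: rent 1902≤3284, size 1569≥1495, walk score 98≥96 — dominates #12.
Others (#1, #2, #3, #4, #6, #7, #8, #9, #10, #11) are each worse than #12 on at least one objective.

#5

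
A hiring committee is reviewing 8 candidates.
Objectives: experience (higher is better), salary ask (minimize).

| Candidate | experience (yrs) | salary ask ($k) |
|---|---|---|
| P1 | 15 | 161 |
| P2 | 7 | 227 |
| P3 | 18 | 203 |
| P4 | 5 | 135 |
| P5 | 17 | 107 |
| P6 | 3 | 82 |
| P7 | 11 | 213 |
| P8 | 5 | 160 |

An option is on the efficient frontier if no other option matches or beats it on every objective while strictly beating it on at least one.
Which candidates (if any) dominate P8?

P4: experience 5≥5, salary ask 135≤160 — dominates P8.
P5: experience 17≥5, salary ask 107≤160 — dominates P8.
Others (P1, P2, P3, P6, P7) are each worse than P8 on at least one objective.

P4, P5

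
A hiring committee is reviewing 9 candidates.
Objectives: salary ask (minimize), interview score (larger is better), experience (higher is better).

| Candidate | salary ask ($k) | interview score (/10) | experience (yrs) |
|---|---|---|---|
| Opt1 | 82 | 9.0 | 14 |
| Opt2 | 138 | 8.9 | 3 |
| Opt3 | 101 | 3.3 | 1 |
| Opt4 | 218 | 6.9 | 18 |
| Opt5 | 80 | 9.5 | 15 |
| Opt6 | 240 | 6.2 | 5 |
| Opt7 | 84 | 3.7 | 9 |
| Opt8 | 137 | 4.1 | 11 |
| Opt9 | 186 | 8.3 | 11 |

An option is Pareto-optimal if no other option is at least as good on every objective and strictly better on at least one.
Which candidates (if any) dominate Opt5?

none

Opt1: worse on salary ask (82 vs 80).
Opt2: worse on salary ask (138 vs 80).
Opt3: worse on salary ask (101 vs 80).
Opt4: worse on salary ask (218 vs 80).
Opt6: worse on salary ask (240 vs 80).
Opt7: worse on salary ask (84 vs 80).
Opt8: worse on salary ask (137 vs 80).
Opt9: worse on salary ask (186 vs 80).
No option dominates Opt5.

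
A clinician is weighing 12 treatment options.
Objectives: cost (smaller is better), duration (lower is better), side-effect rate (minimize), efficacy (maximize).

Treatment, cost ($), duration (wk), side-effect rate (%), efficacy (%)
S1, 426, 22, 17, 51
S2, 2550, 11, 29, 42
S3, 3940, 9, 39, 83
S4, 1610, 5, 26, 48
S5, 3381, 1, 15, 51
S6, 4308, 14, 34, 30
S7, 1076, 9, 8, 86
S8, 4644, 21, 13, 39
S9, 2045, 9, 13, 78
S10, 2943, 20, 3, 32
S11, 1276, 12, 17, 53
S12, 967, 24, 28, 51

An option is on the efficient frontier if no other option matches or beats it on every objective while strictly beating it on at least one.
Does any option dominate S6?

Yes

S2 vs S6: cost 2550≤4308, duration 11≤14, side-effect rate 29≤34, efficacy 42≥30 — S2 is at least as good on every objective and strictly better on at least one, so S2 dominates S6.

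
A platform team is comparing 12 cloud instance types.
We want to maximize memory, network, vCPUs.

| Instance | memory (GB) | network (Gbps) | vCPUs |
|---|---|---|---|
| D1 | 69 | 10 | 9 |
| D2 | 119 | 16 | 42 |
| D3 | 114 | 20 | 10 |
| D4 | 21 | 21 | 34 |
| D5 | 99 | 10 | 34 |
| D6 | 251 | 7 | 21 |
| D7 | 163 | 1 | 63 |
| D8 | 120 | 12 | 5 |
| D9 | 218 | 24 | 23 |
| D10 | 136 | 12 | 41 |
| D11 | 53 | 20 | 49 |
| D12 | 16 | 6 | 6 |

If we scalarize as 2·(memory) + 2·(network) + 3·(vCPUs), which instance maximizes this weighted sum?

D6

D1: 2·69 + 2·10 + 3·9 = 185
D2: 2·119 + 2·16 + 3·42 = 396
D3: 2·114 + 2·20 + 3·10 = 298
D4: 2·21 + 2·21 + 3·34 = 186
D5: 2·99 + 2·10 + 3·34 = 320
D6: 2·251 + 2·7 + 3·21 = 579
D7: 2·163 + 2·1 + 3·63 = 517
D8: 2·120 + 2·12 + 3·5 = 279
D9: 2·218 + 2·24 + 3·23 = 553
D10: 2·136 + 2·12 + 3·41 = 419
D11: 2·53 + 2·20 + 3·49 = 293
D12: 2·16 + 2·6 + 3·6 = 62
Highest: D6 at 579.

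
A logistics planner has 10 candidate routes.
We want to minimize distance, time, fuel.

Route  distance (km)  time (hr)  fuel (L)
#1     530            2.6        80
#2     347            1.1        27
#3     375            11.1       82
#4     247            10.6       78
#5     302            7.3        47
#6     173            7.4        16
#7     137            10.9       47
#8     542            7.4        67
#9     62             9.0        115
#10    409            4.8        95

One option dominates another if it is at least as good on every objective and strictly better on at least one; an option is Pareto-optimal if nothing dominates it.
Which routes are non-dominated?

#1: dominated by #2 (distance 347≤530, time 1.1≤2.6, fuel 27≤80).
#2: not dominated (best time).
#3: dominated by #2 (distance 347≤375, time 1.1≤11.1, fuel 27≤82).
#4: dominated by #6 (distance 173≤247, time 7.4≤10.6, fuel 16≤78).
#5: not dominated.
#6: not dominated (best fuel).
#7: not dominated.
#8: dominated by #2 (distance 347≤542, time 1.1≤7.4, fuel 27≤67).
#9: not dominated (best distance).
#10: dominated by #2 (distance 347≤409, time 1.1≤4.8, fuel 27≤95).

#2, #5, #6, #7, #9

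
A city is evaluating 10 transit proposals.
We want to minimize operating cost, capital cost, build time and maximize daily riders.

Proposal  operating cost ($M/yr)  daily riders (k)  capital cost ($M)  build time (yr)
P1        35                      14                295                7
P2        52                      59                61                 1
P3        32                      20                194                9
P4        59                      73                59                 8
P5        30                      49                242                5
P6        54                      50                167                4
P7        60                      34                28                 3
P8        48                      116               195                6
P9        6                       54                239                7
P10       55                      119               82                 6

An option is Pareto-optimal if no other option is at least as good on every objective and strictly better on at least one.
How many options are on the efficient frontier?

8

P1: dominated by P5 (operating cost 30≤35, daily riders 49≥14, capital cost 242≤295, build time 5≤7).
P2: not dominated (best build time).
P3: not dominated.
P4: not dominated.
P5: not dominated.
P6: dominated by P2 (operating cost 52≤54, daily riders 59≥50, capital cost 61≤167, build time 1≤4).
P7: not dominated (best capital cost).
P8: not dominated.
P9: not dominated (best operating cost).
P10: not dominated (best daily riders).
Pareto-optimal: P2, P3, P4, P5, P7, P8, P9, P10 → 8.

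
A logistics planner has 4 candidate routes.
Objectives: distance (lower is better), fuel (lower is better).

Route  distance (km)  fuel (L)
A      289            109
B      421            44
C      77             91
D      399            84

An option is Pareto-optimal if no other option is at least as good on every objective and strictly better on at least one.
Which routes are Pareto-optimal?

B, C, D

A: dominated by C (distance 77≤289, fuel 91≤109).
B: not dominated (best fuel).
C: not dominated (best distance).
D: not dominated.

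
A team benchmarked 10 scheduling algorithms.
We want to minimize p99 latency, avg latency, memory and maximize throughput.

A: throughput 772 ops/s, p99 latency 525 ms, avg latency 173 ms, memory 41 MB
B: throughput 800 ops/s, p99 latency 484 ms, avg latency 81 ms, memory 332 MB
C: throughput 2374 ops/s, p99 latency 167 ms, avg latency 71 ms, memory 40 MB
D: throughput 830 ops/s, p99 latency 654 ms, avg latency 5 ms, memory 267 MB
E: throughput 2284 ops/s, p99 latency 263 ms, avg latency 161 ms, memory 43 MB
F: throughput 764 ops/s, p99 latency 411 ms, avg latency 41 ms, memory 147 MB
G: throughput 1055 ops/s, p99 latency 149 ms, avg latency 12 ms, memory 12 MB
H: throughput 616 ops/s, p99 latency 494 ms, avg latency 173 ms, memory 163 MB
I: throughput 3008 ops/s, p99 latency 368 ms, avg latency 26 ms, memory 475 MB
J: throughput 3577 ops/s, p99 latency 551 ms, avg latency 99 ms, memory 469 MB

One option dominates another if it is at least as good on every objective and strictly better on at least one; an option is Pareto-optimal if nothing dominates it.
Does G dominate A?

G vs A: throughput 1055≥772, p99 latency 149≤525, avg latency 12≤173, memory 12≤41 — G is at least as good on every objective with at least one strict improvement.

Yes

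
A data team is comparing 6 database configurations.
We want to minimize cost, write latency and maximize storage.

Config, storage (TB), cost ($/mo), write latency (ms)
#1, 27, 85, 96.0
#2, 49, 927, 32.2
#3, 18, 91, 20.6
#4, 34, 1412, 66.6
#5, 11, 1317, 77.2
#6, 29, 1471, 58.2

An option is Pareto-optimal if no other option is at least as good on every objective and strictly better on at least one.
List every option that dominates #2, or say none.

#1: worse on storage (27 vs 49).
#3: worse on storage (18 vs 49).
#4: worse on storage (34 vs 49).
#5: worse on storage (11 vs 49).
#6: worse on storage (29 vs 49).
No option dominates #2.

none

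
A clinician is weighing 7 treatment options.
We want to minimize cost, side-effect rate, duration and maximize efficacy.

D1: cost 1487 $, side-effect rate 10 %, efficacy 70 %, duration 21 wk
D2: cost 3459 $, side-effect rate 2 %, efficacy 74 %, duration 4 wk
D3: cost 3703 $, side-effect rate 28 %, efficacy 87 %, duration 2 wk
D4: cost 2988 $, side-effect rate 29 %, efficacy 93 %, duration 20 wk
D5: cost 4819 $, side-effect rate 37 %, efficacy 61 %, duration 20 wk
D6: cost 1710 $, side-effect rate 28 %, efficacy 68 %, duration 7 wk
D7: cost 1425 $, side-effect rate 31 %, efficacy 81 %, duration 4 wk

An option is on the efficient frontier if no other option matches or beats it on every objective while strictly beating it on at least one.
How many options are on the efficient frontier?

6

D1: not dominated.
D2: not dominated (best side-effect rate).
D3: not dominated (best duration).
D4: not dominated (best efficacy).
D5: dominated by D2 (cost 3459≤4819, side-effect rate 2≤37, efficacy 74≥61, duration 4≤20).
D6: not dominated.
D7: not dominated (best cost).
Pareto-optimal: D1, D2, D3, D4, D6, D7 → 6.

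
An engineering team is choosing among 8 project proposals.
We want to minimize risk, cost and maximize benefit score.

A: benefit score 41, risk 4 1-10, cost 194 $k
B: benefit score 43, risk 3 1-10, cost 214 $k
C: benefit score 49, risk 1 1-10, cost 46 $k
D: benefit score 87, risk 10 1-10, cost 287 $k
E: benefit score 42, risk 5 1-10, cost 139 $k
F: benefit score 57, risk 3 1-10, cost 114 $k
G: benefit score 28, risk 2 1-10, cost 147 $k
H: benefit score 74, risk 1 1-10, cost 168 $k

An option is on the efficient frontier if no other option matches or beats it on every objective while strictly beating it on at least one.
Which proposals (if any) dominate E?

C, F

C: benefit score 49≥42, risk 1≤5, cost 46≤139 — dominates E.
F: benefit score 57≥42, risk 3≤5, cost 114≤139 — dominates E.
Others (A, B, D, G, H) are each worse than E on at least one objective.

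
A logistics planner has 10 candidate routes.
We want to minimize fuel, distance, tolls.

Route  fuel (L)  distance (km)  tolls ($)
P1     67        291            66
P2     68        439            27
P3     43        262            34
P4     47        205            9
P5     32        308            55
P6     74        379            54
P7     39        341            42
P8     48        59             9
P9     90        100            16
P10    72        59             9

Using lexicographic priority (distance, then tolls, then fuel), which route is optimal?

P8

First minimize distance: best is 59, kept {P8, P10}.
Then minimize tolls: best is 9, kept {P8, P10}.
Then minimize fuel: best is 48, kept {P8}.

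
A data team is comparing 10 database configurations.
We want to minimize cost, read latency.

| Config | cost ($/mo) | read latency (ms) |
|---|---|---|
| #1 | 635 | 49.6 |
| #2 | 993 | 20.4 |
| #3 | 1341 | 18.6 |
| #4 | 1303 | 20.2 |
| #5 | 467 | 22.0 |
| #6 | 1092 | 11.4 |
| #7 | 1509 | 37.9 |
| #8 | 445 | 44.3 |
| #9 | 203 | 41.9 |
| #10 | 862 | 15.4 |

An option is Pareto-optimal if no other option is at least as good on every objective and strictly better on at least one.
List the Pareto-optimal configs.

#1: dominated by #5 (cost 467≤635, read latency 22.0≤49.6).
#2: dominated by #10 (cost 862≤993, read latency 15.4≤20.4).
#3: dominated by #6 (cost 1092≤1341, read latency 11.4≤18.6).
#4: dominated by #6 (cost 1092≤1303, read latency 11.4≤20.2).
#5: not dominated.
#6: not dominated (best read latency).
#7: dominated by #2 (cost 993≤1509, read latency 20.4≤37.9).
#8: dominated by #9 (cost 203≤445, read latency 41.9≤44.3).
#9: not dominated (best cost).
#10: not dominated.

#5, #6, #9, #10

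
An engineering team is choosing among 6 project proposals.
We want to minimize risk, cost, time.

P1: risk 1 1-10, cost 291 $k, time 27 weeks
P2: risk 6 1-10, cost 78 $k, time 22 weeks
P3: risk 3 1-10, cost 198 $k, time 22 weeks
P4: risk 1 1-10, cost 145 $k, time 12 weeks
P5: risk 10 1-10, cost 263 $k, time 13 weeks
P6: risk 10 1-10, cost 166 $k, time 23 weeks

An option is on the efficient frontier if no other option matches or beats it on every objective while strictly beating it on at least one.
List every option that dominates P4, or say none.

P1: worse on cost (291 vs 145).
P2: worse on risk (6 vs 1).
P3: worse on risk (3 vs 1).
P5: worse on risk (10 vs 1).
P6: worse on risk (10 vs 1).
No option dominates P4.

none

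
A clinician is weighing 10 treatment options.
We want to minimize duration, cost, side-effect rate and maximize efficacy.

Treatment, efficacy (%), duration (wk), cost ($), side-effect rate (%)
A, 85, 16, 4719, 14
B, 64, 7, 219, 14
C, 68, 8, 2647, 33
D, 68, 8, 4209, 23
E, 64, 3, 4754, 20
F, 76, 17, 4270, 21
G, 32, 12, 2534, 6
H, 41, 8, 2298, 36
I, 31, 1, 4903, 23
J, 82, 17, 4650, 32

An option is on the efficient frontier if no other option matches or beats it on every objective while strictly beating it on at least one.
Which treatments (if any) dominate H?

B

B: efficacy 64≥41, duration 7≤8, cost 219≤2298, side-effect rate 14≤36 — dominates H.
Others (A, C, D, E, F, G, I, J) are each worse than H on at least one objective.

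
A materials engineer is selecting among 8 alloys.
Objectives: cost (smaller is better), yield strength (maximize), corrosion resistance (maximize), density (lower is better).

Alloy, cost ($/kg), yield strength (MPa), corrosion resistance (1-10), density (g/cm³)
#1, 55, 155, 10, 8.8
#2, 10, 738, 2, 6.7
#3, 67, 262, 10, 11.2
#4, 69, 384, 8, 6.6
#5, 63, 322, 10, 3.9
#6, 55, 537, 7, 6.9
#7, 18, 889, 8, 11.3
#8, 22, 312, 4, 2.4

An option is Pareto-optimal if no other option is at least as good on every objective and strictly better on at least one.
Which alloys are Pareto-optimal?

#1, #2, #4, #5, #6, #7, #8

#1: not dominated.
#2: not dominated (best cost).
#3: dominated by #5 (cost 63≤67, yield strength 322≥262, corrosion resistance 10≥10, density 3.9≤11.2).
#4: not dominated.
#5: not dominated.
#6: not dominated.
#7: not dominated (best yield strength).
#8: not dominated (best density).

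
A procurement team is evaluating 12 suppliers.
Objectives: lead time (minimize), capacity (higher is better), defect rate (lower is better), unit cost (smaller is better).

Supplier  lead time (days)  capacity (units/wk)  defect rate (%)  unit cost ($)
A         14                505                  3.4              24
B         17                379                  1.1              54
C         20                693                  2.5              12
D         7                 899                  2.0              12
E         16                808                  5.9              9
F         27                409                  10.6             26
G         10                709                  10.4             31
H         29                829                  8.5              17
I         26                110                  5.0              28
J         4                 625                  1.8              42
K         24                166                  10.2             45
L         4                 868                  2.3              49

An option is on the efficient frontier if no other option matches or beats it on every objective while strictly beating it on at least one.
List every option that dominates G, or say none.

D

D: lead time 7≤10, capacity 899≥709, defect rate 2.0≤10.4, unit cost 12≤31 — dominates G.
Others (A, B, C, E, F, H, I, J, K, L) are each worse than G on at least one objective.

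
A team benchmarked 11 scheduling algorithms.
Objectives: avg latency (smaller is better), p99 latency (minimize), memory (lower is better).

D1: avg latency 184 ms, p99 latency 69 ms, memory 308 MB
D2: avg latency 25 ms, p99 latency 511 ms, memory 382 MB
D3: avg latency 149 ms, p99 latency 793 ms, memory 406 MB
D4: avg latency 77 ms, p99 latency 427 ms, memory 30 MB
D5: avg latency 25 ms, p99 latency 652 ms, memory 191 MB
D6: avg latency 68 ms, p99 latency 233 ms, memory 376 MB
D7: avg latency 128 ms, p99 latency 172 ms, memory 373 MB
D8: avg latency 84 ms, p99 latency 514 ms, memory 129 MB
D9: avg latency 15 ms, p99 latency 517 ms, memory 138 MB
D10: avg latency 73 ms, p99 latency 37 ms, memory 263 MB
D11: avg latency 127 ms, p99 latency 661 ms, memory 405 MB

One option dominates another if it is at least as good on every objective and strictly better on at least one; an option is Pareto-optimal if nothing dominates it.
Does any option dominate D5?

Yes

D9 vs D5: avg latency 15≤25, p99 latency 517≤652, memory 138≤191 — D9 is at least as good on every objective and strictly better on at least one, so D9 dominates D5.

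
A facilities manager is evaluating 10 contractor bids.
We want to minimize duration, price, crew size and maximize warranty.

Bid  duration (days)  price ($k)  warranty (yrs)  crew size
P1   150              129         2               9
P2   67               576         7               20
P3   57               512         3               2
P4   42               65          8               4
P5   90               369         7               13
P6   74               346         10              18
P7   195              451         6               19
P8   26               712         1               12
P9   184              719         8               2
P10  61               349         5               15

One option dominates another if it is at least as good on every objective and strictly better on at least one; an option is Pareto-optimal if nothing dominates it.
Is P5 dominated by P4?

P4 vs P5: duration 42≤90, price 65≤369, warranty 8≥7, crew size 4≤13 — P4 is at least as good on every objective with at least one strict improvement.

Yes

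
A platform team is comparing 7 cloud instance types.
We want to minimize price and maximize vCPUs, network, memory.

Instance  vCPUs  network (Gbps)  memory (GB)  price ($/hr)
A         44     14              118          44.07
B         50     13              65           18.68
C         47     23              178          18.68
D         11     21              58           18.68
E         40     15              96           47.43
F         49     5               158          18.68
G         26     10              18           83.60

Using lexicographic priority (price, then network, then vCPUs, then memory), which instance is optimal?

C

First minimize price: best is 18.68, kept {B, C, D, F}.
Then maximize network: best is 23, kept {C}.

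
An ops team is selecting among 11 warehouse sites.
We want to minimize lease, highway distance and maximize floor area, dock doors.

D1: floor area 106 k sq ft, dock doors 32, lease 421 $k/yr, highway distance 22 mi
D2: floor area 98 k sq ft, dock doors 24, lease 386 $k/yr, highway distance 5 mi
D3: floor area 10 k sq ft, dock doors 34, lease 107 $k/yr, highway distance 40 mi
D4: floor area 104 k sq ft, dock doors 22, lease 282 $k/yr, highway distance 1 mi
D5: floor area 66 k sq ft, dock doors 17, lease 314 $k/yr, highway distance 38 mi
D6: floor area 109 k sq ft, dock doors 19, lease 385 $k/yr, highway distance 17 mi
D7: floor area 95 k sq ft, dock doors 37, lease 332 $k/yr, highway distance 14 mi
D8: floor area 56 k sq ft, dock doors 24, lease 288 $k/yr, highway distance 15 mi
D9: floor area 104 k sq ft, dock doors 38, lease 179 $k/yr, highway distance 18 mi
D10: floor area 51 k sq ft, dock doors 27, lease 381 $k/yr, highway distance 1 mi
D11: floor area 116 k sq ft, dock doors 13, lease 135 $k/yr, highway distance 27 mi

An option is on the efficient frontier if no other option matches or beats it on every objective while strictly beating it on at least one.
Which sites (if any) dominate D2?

D1: worse on lease (421 vs 386).
D3: worse on floor area (10 vs 98).
D4: worse on dock doors (22 vs 24).
D5: worse on floor area (66 vs 98).
D6: worse on dock doors (19 vs 24).
D7: worse on floor area (95 vs 98).
D8: worse on floor area (56 vs 98).
D9: worse on highway distance (18 vs 5).
D10: worse on floor area (51 vs 98).
D11: worse on dock doors (13 vs 24).
No option dominates D2.

none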